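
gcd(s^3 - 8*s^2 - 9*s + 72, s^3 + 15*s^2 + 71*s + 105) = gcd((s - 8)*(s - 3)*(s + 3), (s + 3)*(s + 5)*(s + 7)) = s + 3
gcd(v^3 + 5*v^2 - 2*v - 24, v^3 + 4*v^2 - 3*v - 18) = v^2 + v - 6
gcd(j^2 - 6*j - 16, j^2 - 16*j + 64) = j - 8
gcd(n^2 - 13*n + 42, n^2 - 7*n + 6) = n - 6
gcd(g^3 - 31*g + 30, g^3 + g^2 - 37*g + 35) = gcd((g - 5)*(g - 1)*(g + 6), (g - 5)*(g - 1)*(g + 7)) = g^2 - 6*g + 5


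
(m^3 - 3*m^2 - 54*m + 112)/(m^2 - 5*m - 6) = (-m^3 + 3*m^2 + 54*m - 112)/(-m^2 + 5*m + 6)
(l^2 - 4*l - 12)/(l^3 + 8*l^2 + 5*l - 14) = (l - 6)/(l^2 + 6*l - 7)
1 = 1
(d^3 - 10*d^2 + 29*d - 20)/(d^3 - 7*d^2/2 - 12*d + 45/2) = 2*(d^2 - 5*d + 4)/(2*d^2 + 3*d - 9)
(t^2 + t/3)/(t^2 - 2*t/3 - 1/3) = t/(t - 1)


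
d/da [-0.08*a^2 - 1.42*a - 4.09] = -0.16*a - 1.42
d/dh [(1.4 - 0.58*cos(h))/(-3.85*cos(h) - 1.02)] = -5.9816*sin(h)/(3.85*cos(h) + 1.02)^2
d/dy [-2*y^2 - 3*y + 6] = -4*y - 3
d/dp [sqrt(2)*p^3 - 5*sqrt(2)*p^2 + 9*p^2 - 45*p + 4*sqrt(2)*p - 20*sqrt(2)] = 3*sqrt(2)*p^2 - 10*sqrt(2)*p + 18*p - 45 + 4*sqrt(2)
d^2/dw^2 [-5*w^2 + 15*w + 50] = -10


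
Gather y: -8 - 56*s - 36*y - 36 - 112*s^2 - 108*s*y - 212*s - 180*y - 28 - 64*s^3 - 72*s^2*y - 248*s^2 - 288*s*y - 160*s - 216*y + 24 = -64*s^3 - 360*s^2 - 428*s + y*(-72*s^2 - 396*s - 432) - 48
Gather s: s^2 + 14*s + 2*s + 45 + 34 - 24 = s^2 + 16*s + 55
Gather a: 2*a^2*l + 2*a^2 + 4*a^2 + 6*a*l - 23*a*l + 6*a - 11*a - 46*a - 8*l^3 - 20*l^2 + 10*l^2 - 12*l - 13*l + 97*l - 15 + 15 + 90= a^2*(2*l + 6) + a*(-17*l - 51) - 8*l^3 - 10*l^2 + 72*l + 90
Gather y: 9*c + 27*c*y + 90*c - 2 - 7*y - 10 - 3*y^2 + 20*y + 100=99*c - 3*y^2 + y*(27*c + 13) + 88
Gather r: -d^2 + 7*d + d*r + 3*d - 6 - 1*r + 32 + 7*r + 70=-d^2 + 10*d + r*(d + 6) + 96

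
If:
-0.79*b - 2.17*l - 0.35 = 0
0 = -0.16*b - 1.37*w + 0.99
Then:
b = 6.1875 - 8.5625*w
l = 3.11722350230415*w - 2.41388248847926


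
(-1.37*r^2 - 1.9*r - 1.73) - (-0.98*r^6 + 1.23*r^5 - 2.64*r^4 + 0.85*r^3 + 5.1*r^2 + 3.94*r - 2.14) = 0.98*r^6 - 1.23*r^5 + 2.64*r^4 - 0.85*r^3 - 6.47*r^2 - 5.84*r + 0.41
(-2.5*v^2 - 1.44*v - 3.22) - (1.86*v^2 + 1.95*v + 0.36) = -4.36*v^2 - 3.39*v - 3.58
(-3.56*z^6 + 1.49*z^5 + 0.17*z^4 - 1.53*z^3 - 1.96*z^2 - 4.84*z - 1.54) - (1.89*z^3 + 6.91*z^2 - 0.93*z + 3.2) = -3.56*z^6 + 1.49*z^5 + 0.17*z^4 - 3.42*z^3 - 8.87*z^2 - 3.91*z - 4.74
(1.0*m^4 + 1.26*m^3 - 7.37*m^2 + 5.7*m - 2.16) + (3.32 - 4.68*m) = 1.0*m^4 + 1.26*m^3 - 7.37*m^2 + 1.02*m + 1.16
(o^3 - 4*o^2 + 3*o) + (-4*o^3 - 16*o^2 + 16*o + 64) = -3*o^3 - 20*o^2 + 19*o + 64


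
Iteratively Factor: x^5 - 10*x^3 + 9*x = (x + 3)*(x^4 - 3*x^3 - x^2 + 3*x) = (x - 1)*(x + 3)*(x^3 - 2*x^2 - 3*x) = x*(x - 1)*(x + 3)*(x^2 - 2*x - 3) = x*(x - 1)*(x + 1)*(x + 3)*(x - 3)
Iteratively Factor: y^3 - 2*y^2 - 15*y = (y - 5)*(y^2 + 3*y) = (y - 5)*(y + 3)*(y)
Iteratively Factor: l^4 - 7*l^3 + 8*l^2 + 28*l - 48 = (l - 2)*(l^3 - 5*l^2 - 2*l + 24) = (l - 4)*(l - 2)*(l^2 - l - 6) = (l - 4)*(l - 2)*(l + 2)*(l - 3)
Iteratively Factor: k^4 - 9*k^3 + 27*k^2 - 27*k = (k - 3)*(k^3 - 6*k^2 + 9*k) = (k - 3)^2*(k^2 - 3*k) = k*(k - 3)^2*(k - 3)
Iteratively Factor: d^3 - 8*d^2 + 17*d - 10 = (d - 1)*(d^2 - 7*d + 10) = (d - 5)*(d - 1)*(d - 2)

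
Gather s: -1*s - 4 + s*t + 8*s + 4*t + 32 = s*(t + 7) + 4*t + 28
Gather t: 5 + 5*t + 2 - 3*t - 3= 2*t + 4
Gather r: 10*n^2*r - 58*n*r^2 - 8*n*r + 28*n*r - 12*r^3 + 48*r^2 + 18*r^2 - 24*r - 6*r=-12*r^3 + r^2*(66 - 58*n) + r*(10*n^2 + 20*n - 30)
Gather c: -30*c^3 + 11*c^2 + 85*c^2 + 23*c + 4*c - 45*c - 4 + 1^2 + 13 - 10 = -30*c^3 + 96*c^2 - 18*c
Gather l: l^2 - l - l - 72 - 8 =l^2 - 2*l - 80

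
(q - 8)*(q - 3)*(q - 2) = q^3 - 13*q^2 + 46*q - 48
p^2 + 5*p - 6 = (p - 1)*(p + 6)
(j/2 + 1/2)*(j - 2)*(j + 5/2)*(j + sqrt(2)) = j^4/2 + sqrt(2)*j^3/2 + 3*j^3/4 - 9*j^2/4 + 3*sqrt(2)*j^2/4 - 9*sqrt(2)*j/4 - 5*j/2 - 5*sqrt(2)/2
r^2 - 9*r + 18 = (r - 6)*(r - 3)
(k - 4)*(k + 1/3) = k^2 - 11*k/3 - 4/3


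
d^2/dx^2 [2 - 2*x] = 0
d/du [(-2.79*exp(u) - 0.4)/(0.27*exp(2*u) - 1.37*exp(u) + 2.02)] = (0.7533*exp(2*u) + 0.216*exp(u) - 6.1838)*exp(u)/(0.0729*exp(4*u) - 0.7398*exp(3*u) + 2.9677*exp(2*u) - 5.5348*exp(u) + 4.0804)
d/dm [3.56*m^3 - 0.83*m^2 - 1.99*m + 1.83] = 10.68*m^2 - 1.66*m - 1.99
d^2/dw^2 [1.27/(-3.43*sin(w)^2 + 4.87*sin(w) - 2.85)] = (59.765692*sin(w)^4 - 63.642621*sin(w)^3 - 109.187615*sin(w)^2 + 144.912207*sin(w) - 35.411156)/(3.43*sin(w)^2 - 4.87*sin(w) + 2.85)^3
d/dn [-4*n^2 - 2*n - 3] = -8*n - 2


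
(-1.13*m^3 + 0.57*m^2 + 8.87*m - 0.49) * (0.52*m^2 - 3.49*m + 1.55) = -0.5876*m^5 + 4.2401*m^4 + 0.8716*m^3 - 30.3276*m^2 + 15.4586*m - 0.7595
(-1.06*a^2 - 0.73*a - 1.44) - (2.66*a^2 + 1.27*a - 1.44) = -3.72*a^2 - 2.0*a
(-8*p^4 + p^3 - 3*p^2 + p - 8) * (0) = 0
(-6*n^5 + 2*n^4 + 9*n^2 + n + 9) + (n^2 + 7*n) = -6*n^5 + 2*n^4 + 10*n^2 + 8*n + 9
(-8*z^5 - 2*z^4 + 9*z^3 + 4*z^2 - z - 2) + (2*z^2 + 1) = -8*z^5 - 2*z^4 + 9*z^3 + 6*z^2 - z - 1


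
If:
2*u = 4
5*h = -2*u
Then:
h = -4/5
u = 2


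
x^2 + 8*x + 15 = (x + 3)*(x + 5)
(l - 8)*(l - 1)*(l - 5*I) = l^3 - 9*l^2 - 5*I*l^2 + 8*l + 45*I*l - 40*I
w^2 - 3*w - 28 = (w - 7)*(w + 4)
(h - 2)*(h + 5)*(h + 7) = h^3 + 10*h^2 + 11*h - 70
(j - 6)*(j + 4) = j^2 - 2*j - 24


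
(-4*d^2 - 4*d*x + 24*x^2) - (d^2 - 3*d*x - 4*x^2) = -5*d^2 - d*x + 28*x^2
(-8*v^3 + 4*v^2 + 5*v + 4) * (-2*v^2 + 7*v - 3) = 16*v^5 - 64*v^4 + 42*v^3 + 15*v^2 + 13*v - 12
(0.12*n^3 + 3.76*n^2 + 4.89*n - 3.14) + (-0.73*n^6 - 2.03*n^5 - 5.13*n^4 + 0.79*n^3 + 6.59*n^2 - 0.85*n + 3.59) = -0.73*n^6 - 2.03*n^5 - 5.13*n^4 + 0.91*n^3 + 10.35*n^2 + 4.04*n + 0.45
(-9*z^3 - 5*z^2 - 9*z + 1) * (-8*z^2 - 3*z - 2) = 72*z^5 + 67*z^4 + 105*z^3 + 29*z^2 + 15*z - 2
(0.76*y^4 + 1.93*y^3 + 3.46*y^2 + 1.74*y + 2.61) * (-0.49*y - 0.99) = -0.3724*y^5 - 1.6981*y^4 - 3.6061*y^3 - 4.278*y^2 - 3.0015*y - 2.5839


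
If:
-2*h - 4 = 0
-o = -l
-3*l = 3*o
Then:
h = -2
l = 0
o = 0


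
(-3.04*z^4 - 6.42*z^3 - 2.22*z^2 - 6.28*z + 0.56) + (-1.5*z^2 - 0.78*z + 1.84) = -3.04*z^4 - 6.42*z^3 - 3.72*z^2 - 7.06*z + 2.4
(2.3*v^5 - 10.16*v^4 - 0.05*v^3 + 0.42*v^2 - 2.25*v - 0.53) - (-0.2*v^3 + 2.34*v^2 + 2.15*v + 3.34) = 2.3*v^5 - 10.16*v^4 + 0.15*v^3 - 1.92*v^2 - 4.4*v - 3.87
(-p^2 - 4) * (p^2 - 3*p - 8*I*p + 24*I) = -p^4 + 3*p^3 + 8*I*p^3 - 4*p^2 - 24*I*p^2 + 12*p + 32*I*p - 96*I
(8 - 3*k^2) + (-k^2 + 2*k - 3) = -4*k^2 + 2*k + 5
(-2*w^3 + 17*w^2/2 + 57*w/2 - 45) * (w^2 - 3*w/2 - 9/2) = -2*w^5 + 23*w^4/2 + 99*w^3/4 - 126*w^2 - 243*w/4 + 405/2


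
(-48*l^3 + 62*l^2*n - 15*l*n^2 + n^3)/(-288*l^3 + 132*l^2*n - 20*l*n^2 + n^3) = (l - n)/(6*l - n)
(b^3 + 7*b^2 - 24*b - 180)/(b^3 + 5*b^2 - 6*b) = (b^2 + b - 30)/(b*(b - 1))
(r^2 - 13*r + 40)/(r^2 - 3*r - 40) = (r - 5)/(r + 5)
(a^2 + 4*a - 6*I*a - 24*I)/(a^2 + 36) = (a + 4)/(a + 6*I)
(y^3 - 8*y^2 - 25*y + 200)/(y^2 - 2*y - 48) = (y^2 - 25)/(y + 6)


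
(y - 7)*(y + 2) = y^2 - 5*y - 14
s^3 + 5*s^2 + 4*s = s*(s + 1)*(s + 4)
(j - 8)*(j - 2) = j^2 - 10*j + 16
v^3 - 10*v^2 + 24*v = v*(v - 6)*(v - 4)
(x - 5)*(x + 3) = x^2 - 2*x - 15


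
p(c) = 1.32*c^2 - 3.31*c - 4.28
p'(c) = 2.64*c - 3.31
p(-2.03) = 7.88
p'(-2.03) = -8.67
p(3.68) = 1.42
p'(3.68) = 6.41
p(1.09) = -6.32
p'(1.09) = -0.43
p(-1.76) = 5.63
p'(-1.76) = -7.96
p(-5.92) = 61.58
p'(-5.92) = -18.94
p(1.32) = -6.35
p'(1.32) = 0.17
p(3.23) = -1.20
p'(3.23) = 5.22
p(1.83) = -5.92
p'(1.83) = 1.52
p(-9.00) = 132.43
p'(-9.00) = -27.07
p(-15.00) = 342.37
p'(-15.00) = -42.91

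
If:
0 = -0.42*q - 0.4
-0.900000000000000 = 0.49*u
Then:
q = -0.95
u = -1.84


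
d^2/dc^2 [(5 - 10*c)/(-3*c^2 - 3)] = 10*(4*c^2*(2*c - 1) + (1 - 6*c)*(c^2 + 1))/(3*(c^2 + 1)^3)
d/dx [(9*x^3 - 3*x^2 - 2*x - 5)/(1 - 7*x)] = (-126*x^3 + 48*x^2 - 6*x - 37)/(49*x^2 - 14*x + 1)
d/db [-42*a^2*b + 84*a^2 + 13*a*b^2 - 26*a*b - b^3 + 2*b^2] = -42*a^2 + 26*a*b - 26*a - 3*b^2 + 4*b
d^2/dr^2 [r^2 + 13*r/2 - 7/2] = 2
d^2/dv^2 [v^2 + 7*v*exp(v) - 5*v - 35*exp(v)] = 7*v*exp(v) - 21*exp(v) + 2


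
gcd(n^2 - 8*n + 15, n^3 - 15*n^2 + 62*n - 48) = 1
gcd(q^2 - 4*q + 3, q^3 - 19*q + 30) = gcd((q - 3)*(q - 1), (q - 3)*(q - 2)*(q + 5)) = q - 3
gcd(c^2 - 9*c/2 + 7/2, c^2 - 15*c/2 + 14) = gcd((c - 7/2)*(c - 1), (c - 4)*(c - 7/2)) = c - 7/2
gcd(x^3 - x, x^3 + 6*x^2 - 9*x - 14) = x + 1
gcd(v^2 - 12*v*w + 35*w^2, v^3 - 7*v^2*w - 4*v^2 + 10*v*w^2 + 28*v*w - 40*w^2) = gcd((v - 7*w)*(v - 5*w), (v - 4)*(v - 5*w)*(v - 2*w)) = v - 5*w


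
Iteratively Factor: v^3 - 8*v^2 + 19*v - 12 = (v - 1)*(v^2 - 7*v + 12) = (v - 3)*(v - 1)*(v - 4)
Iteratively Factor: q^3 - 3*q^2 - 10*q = (q)*(q^2 - 3*q - 10) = q*(q - 5)*(q + 2)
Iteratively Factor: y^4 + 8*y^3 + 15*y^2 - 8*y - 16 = (y + 4)*(y^3 + 4*y^2 - y - 4) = (y + 1)*(y + 4)*(y^2 + 3*y - 4) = (y - 1)*(y + 1)*(y + 4)*(y + 4)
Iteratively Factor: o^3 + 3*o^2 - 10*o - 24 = (o - 3)*(o^2 + 6*o + 8) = (o - 3)*(o + 2)*(o + 4)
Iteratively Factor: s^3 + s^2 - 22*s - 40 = (s + 4)*(s^2 - 3*s - 10) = (s - 5)*(s + 4)*(s + 2)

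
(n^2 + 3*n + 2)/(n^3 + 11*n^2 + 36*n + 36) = (n + 1)/(n^2 + 9*n + 18)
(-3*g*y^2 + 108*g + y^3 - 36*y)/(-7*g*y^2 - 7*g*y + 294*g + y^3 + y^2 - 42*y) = (-3*g*y - 18*g + y^2 + 6*y)/(-7*g*y - 49*g + y^2 + 7*y)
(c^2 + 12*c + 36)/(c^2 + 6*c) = (c + 6)/c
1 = 1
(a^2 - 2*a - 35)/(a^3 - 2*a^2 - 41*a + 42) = (a + 5)/(a^2 + 5*a - 6)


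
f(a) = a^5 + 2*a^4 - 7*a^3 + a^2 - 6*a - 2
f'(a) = 5*a^4 + 8*a^3 - 21*a^2 + 2*a - 6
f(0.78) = -8.36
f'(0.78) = -11.57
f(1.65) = -13.57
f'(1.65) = 13.12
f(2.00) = -2.00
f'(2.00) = 58.00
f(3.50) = 514.47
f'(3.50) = 837.06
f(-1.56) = 38.97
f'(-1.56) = -60.98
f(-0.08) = -1.51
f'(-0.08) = -6.30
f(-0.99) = 12.68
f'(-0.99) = -31.52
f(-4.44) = -291.20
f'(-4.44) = 814.04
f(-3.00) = 133.00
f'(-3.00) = -12.00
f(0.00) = -2.00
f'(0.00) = -6.00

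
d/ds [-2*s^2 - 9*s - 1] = -4*s - 9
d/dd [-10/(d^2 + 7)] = 20*d/(d^2 + 7)^2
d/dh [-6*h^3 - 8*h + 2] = -18*h^2 - 8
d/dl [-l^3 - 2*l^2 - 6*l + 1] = -3*l^2 - 4*l - 6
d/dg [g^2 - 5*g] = 2*g - 5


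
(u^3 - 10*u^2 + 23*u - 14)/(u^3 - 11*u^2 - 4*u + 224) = (u^2 - 3*u + 2)/(u^2 - 4*u - 32)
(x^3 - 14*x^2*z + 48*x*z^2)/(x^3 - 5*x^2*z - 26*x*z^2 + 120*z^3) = x*(x - 8*z)/(x^2 + x*z - 20*z^2)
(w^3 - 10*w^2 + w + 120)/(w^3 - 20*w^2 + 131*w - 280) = (w + 3)/(w - 7)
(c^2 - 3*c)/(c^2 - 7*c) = (c - 3)/(c - 7)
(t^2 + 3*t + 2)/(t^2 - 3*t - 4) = (t + 2)/(t - 4)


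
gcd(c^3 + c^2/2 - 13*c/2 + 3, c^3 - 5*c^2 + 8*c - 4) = c - 2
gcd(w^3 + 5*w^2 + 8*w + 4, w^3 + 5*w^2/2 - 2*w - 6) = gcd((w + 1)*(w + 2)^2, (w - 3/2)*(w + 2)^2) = w^2 + 4*w + 4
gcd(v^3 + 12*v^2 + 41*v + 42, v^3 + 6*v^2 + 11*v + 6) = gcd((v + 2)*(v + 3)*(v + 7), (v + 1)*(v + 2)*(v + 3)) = v^2 + 5*v + 6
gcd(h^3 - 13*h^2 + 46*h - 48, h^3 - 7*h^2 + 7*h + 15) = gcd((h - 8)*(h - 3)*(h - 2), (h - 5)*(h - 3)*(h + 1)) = h - 3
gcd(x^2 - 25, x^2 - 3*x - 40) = x + 5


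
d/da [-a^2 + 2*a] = 2 - 2*a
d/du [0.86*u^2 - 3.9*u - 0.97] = 1.72*u - 3.9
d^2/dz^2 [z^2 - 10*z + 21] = 2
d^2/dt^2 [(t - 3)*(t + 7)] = 2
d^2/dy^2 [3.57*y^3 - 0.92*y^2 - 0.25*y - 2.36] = 21.42*y - 1.84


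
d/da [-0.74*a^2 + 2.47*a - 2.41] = 2.47 - 1.48*a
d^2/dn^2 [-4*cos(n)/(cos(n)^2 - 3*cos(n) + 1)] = (-4*sin(n)^2*cos(n) - 12*sin(n)^2 - 24*cos(n) + 36)*sin(n)^2/(sin(n)^2 + 3*cos(n) - 2)^3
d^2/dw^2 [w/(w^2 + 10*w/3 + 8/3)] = 6*(4*w*(3*w + 5)^2 - (9*w + 10)*(3*w^2 + 10*w + 8))/(3*w^2 + 10*w + 8)^3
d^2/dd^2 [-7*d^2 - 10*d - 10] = -14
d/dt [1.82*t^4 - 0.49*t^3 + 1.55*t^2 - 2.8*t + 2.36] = 7.28*t^3 - 1.47*t^2 + 3.1*t - 2.8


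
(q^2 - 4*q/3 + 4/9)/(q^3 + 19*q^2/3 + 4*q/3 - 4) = (q - 2/3)/(q^2 + 7*q + 6)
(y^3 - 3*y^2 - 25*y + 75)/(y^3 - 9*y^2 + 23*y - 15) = (y + 5)/(y - 1)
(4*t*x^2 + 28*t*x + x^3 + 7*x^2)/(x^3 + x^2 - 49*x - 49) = x*(4*t + x)/(x^2 - 6*x - 7)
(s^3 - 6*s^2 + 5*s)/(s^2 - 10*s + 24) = s*(s^2 - 6*s + 5)/(s^2 - 10*s + 24)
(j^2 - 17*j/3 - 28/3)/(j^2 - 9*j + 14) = (j + 4/3)/(j - 2)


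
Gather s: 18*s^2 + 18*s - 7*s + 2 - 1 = 18*s^2 + 11*s + 1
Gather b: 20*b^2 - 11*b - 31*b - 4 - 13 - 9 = 20*b^2 - 42*b - 26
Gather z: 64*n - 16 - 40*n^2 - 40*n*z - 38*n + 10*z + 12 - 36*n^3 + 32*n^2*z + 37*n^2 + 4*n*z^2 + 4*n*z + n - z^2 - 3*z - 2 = -36*n^3 - 3*n^2 + 27*n + z^2*(4*n - 1) + z*(32*n^2 - 36*n + 7) - 6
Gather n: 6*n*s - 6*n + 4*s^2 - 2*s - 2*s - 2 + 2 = n*(6*s - 6) + 4*s^2 - 4*s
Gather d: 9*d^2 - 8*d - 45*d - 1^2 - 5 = 9*d^2 - 53*d - 6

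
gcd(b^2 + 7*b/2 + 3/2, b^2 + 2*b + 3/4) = b + 1/2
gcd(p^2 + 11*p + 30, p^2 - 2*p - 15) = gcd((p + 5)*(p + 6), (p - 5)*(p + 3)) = 1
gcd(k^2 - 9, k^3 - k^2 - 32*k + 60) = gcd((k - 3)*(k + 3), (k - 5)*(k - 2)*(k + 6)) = 1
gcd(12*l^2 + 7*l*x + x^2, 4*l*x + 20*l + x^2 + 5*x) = 4*l + x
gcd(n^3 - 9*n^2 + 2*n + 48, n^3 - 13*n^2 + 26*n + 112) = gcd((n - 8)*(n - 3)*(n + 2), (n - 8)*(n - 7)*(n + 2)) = n^2 - 6*n - 16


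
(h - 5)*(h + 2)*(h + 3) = h^3 - 19*h - 30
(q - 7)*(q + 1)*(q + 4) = q^3 - 2*q^2 - 31*q - 28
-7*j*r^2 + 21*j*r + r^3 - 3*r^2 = r*(-7*j + r)*(r - 3)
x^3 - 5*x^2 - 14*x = x*(x - 7)*(x + 2)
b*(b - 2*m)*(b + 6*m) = b^3 + 4*b^2*m - 12*b*m^2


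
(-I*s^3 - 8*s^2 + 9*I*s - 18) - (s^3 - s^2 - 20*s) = -s^3 - I*s^3 - 7*s^2 + 20*s + 9*I*s - 18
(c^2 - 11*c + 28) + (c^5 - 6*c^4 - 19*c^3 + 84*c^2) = c^5 - 6*c^4 - 19*c^3 + 85*c^2 - 11*c + 28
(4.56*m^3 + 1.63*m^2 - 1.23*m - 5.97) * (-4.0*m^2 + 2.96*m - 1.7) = -18.24*m^5 + 6.9776*m^4 + 1.9928*m^3 + 17.4682*m^2 - 15.5802*m + 10.149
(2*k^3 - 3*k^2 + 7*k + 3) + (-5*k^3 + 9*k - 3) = -3*k^3 - 3*k^2 + 16*k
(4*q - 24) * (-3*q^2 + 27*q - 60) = -12*q^3 + 180*q^2 - 888*q + 1440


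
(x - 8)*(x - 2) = x^2 - 10*x + 16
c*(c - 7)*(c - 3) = c^3 - 10*c^2 + 21*c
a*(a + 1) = a^2 + a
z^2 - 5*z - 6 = (z - 6)*(z + 1)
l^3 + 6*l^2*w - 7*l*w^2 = l*(l - w)*(l + 7*w)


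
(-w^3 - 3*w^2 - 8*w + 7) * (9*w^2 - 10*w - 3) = -9*w^5 - 17*w^4 - 39*w^3 + 152*w^2 - 46*w - 21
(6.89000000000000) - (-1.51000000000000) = 8.40000000000000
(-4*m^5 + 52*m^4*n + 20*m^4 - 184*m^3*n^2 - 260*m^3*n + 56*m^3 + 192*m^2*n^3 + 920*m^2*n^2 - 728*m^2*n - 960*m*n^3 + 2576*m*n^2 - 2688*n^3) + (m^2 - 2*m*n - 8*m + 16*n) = -4*m^5 + 52*m^4*n + 20*m^4 - 184*m^3*n^2 - 260*m^3*n + 56*m^3 + 192*m^2*n^3 + 920*m^2*n^2 - 728*m^2*n + m^2 - 960*m*n^3 + 2576*m*n^2 - 2*m*n - 8*m - 2688*n^3 + 16*n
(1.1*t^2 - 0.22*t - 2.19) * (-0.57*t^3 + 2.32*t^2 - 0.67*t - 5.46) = -0.627*t^5 + 2.6774*t^4 + 0.000899999999999901*t^3 - 10.9394*t^2 + 2.6685*t + 11.9574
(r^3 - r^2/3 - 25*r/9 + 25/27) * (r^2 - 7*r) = r^5 - 22*r^4/3 - 4*r^3/9 + 550*r^2/27 - 175*r/27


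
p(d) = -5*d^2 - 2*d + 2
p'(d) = -10*d - 2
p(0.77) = -2.50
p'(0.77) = -9.70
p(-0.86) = 0.02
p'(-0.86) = 6.60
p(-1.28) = -3.63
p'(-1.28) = 10.80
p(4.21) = -95.04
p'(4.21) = -44.10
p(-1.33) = -4.18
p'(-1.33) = 11.30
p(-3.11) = -40.14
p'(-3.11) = 29.10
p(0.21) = 1.36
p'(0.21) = -4.10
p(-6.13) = -173.62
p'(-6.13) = 59.30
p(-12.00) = -694.00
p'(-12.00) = 118.00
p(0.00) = 2.00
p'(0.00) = -2.00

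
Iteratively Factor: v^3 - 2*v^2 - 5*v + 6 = (v - 1)*(v^2 - v - 6) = (v - 3)*(v - 1)*(v + 2)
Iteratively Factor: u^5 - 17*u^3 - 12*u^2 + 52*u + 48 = (u - 2)*(u^4 + 2*u^3 - 13*u^2 - 38*u - 24) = (u - 2)*(u + 2)*(u^3 - 13*u - 12) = (u - 4)*(u - 2)*(u + 2)*(u^2 + 4*u + 3) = (u - 4)*(u - 2)*(u + 1)*(u + 2)*(u + 3)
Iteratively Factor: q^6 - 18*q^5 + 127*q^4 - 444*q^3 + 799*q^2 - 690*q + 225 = (q - 1)*(q^5 - 17*q^4 + 110*q^3 - 334*q^2 + 465*q - 225) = (q - 3)*(q - 1)*(q^4 - 14*q^3 + 68*q^2 - 130*q + 75) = (q - 5)*(q - 3)*(q - 1)*(q^3 - 9*q^2 + 23*q - 15) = (q - 5)^2*(q - 3)*(q - 1)*(q^2 - 4*q + 3) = (q - 5)^2*(q - 3)^2*(q - 1)*(q - 1)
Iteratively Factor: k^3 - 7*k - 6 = (k - 3)*(k^2 + 3*k + 2) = (k - 3)*(k + 1)*(k + 2)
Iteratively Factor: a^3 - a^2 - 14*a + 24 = (a - 3)*(a^2 + 2*a - 8) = (a - 3)*(a - 2)*(a + 4)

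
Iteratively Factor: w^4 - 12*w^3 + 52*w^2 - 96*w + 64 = (w - 4)*(w^3 - 8*w^2 + 20*w - 16) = (w - 4)*(w - 2)*(w^2 - 6*w + 8) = (w - 4)^2*(w - 2)*(w - 2)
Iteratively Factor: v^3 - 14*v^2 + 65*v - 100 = (v - 4)*(v^2 - 10*v + 25) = (v - 5)*(v - 4)*(v - 5)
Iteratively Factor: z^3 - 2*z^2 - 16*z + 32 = (z - 2)*(z^2 - 16) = (z - 2)*(z + 4)*(z - 4)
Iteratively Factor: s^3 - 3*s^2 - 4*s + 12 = (s - 3)*(s^2 - 4) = (s - 3)*(s + 2)*(s - 2)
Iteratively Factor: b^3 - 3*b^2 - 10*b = (b - 5)*(b^2 + 2*b) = b*(b - 5)*(b + 2)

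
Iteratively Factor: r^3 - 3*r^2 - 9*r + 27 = (r - 3)*(r^2 - 9) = (r - 3)*(r + 3)*(r - 3)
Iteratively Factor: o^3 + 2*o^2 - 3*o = (o + 3)*(o^2 - o) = o*(o + 3)*(o - 1)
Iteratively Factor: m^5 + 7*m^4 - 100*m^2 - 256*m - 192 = (m + 2)*(m^4 + 5*m^3 - 10*m^2 - 80*m - 96) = (m - 4)*(m + 2)*(m^3 + 9*m^2 + 26*m + 24) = (m - 4)*(m + 2)^2*(m^2 + 7*m + 12) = (m - 4)*(m + 2)^2*(m + 4)*(m + 3)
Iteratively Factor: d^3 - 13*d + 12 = (d + 4)*(d^2 - 4*d + 3) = (d - 3)*(d + 4)*(d - 1)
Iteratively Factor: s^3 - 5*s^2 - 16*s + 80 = (s - 4)*(s^2 - s - 20) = (s - 4)*(s + 4)*(s - 5)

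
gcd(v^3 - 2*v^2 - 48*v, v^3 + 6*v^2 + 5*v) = v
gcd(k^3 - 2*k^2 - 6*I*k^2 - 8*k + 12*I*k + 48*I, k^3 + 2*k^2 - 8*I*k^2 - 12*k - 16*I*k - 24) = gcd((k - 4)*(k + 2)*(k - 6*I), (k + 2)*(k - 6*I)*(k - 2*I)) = k^2 + k*(2 - 6*I) - 12*I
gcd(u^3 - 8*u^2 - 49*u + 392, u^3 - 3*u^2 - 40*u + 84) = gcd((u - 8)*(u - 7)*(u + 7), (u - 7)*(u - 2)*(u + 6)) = u - 7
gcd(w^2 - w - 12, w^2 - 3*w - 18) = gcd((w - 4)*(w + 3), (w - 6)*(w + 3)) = w + 3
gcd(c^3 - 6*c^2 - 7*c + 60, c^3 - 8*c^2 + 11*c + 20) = c^2 - 9*c + 20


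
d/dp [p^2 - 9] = 2*p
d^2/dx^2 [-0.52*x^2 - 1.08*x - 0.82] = -1.04000000000000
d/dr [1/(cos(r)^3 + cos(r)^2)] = (3*cos(r) + 2)*sin(r)/((cos(r) + 1)^2*cos(r)^3)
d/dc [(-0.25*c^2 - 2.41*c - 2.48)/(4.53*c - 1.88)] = (-1.1325*c^2 + 0.94*c + 15.7652)/(20.5209*c^2 - 17.0328*c + 3.5344)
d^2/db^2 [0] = 0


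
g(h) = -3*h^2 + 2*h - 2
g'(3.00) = -16.00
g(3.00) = -23.00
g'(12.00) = -70.00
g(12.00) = -410.00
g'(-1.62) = 11.72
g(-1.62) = -13.11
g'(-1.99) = 13.94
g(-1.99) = -17.86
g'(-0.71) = 6.26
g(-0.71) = -4.93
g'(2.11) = -10.66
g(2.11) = -11.14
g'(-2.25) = 15.50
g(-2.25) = -21.69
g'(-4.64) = 29.84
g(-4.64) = -75.87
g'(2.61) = -13.66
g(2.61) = -17.22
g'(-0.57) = 5.42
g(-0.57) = -4.11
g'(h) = 2 - 6*h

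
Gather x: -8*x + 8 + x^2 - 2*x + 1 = x^2 - 10*x + 9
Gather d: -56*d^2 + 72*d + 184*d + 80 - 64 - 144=-56*d^2 + 256*d - 128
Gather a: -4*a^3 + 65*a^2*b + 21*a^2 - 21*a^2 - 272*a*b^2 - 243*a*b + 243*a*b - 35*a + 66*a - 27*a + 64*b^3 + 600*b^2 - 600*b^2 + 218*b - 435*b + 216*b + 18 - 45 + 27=-4*a^3 + 65*a^2*b + a*(4 - 272*b^2) + 64*b^3 - b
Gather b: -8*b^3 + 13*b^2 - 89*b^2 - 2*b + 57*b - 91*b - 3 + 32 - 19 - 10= -8*b^3 - 76*b^2 - 36*b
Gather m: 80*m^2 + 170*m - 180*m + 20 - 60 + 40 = 80*m^2 - 10*m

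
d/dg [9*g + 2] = 9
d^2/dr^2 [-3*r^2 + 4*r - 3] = -6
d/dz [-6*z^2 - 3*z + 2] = -12*z - 3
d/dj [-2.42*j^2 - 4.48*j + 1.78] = -4.84*j - 4.48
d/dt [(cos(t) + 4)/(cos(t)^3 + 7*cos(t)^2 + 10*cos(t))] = (115*cos(t) + 19*cos(2*t) + cos(3*t) + 99)*sin(t)/(2*(cos(t) + 2)^2*(cos(t) + 5)^2*cos(t)^2)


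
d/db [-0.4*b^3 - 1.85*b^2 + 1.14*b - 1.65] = -1.2*b^2 - 3.7*b + 1.14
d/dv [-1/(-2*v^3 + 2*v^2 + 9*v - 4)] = (-6*v^2 + 4*v + 9)/(2*v^3 - 2*v^2 - 9*v + 4)^2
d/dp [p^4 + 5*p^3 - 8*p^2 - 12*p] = 4*p^3 + 15*p^2 - 16*p - 12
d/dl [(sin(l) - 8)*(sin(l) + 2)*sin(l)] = (3*sin(l)^2 - 12*sin(l) - 16)*cos(l)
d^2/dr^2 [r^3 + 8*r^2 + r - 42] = 6*r + 16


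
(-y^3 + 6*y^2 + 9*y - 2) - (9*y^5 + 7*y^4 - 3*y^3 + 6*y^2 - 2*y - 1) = -9*y^5 - 7*y^4 + 2*y^3 + 11*y - 1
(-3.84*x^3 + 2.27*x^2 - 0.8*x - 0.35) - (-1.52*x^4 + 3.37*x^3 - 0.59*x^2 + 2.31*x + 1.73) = 1.52*x^4 - 7.21*x^3 + 2.86*x^2 - 3.11*x - 2.08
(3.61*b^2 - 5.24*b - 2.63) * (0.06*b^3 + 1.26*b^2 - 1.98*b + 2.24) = 0.2166*b^5 + 4.2342*b^4 - 13.908*b^3 + 15.1478*b^2 - 6.5302*b - 5.8912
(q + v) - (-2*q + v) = 3*q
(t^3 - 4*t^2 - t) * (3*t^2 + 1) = 3*t^5 - 12*t^4 - 2*t^3 - 4*t^2 - t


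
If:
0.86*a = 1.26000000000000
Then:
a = 1.47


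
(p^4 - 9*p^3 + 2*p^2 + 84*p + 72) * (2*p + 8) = 2*p^5 - 10*p^4 - 68*p^3 + 184*p^2 + 816*p + 576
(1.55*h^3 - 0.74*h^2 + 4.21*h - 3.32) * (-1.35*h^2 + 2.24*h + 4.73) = -2.0925*h^5 + 4.471*h^4 - 0.00959999999999983*h^3 + 10.4122*h^2 + 12.4765*h - 15.7036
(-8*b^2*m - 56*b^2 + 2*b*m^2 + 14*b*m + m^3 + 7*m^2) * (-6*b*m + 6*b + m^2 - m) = 48*b^3*m^2 + 288*b^3*m - 336*b^3 - 20*b^2*m^3 - 120*b^2*m^2 + 140*b^2*m - 4*b*m^4 - 24*b*m^3 + 28*b*m^2 + m^5 + 6*m^4 - 7*m^3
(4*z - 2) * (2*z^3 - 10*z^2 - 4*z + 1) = 8*z^4 - 44*z^3 + 4*z^2 + 12*z - 2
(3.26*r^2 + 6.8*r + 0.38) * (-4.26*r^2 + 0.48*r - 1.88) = -13.8876*r^4 - 27.4032*r^3 - 4.4836*r^2 - 12.6016*r - 0.7144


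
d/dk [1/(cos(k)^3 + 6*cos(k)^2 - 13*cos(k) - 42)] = (3*cos(k)^2 + 12*cos(k) - 13)*sin(k)/(cos(k)^3 + 6*cos(k)^2 - 13*cos(k) - 42)^2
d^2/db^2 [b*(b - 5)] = 2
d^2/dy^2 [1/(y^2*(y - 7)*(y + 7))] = 2*(10*y^4 - 441*y^2 + 7203)/(y^4*(y^6 - 147*y^4 + 7203*y^2 - 117649))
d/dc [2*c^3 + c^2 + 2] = 2*c*(3*c + 1)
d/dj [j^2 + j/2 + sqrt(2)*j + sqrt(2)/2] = 2*j + 1/2 + sqrt(2)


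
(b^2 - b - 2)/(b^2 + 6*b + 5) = (b - 2)/(b + 5)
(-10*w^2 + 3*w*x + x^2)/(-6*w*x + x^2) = (10*w^2 - 3*w*x - x^2)/(x*(6*w - x))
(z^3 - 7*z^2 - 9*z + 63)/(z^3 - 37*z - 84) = (z - 3)/(z + 4)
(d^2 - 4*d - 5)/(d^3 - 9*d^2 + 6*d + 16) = (d - 5)/(d^2 - 10*d + 16)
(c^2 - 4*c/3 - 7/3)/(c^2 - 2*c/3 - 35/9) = 3*(c + 1)/(3*c + 5)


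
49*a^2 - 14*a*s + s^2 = (-7*a + s)^2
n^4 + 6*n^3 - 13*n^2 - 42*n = n*(n - 3)*(n + 2)*(n + 7)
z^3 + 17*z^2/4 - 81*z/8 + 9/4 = (z - 3/2)*(z - 1/4)*(z + 6)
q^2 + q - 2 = (q - 1)*(q + 2)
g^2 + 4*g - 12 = (g - 2)*(g + 6)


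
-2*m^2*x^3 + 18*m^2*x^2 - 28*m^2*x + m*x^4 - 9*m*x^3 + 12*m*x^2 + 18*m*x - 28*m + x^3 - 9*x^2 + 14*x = (-2*m + x)*(x - 7)*(x - 2)*(m*x + 1)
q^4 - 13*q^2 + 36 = (q - 3)*(q - 2)*(q + 2)*(q + 3)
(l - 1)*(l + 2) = l^2 + l - 2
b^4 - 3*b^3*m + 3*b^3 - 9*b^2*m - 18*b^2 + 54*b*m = b*(b - 3)*(b + 6)*(b - 3*m)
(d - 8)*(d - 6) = d^2 - 14*d + 48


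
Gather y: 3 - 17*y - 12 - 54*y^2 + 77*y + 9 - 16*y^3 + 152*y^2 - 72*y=-16*y^3 + 98*y^2 - 12*y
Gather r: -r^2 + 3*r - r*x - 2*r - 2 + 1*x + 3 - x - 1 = -r^2 + r*(1 - x)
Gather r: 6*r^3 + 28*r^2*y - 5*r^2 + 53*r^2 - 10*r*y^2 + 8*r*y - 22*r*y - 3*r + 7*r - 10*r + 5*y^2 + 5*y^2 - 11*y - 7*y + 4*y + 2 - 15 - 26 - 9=6*r^3 + r^2*(28*y + 48) + r*(-10*y^2 - 14*y - 6) + 10*y^2 - 14*y - 48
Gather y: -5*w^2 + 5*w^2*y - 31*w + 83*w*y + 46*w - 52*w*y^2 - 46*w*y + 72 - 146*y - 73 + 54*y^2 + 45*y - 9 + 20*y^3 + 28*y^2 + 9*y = -5*w^2 + 15*w + 20*y^3 + y^2*(82 - 52*w) + y*(5*w^2 + 37*w - 92) - 10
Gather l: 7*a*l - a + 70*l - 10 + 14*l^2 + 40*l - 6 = -a + 14*l^2 + l*(7*a + 110) - 16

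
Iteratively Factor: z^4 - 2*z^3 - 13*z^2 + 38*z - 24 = (z - 3)*(z^3 + z^2 - 10*z + 8) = (z - 3)*(z - 1)*(z^2 + 2*z - 8) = (z - 3)*(z - 1)*(z + 4)*(z - 2)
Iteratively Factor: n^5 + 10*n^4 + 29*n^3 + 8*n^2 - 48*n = (n - 1)*(n^4 + 11*n^3 + 40*n^2 + 48*n) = (n - 1)*(n + 4)*(n^3 + 7*n^2 + 12*n) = (n - 1)*(n + 4)^2*(n^2 + 3*n) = n*(n - 1)*(n + 4)^2*(n + 3)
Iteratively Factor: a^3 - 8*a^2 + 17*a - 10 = (a - 5)*(a^2 - 3*a + 2) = (a - 5)*(a - 2)*(a - 1)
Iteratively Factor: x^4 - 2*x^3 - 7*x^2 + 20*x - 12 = (x - 1)*(x^3 - x^2 - 8*x + 12) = (x - 2)*(x - 1)*(x^2 + x - 6) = (x - 2)^2*(x - 1)*(x + 3)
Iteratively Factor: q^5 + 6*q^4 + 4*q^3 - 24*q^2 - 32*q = (q + 2)*(q^4 + 4*q^3 - 4*q^2 - 16*q) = (q - 2)*(q + 2)*(q^3 + 6*q^2 + 8*q) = q*(q - 2)*(q + 2)*(q^2 + 6*q + 8) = q*(q - 2)*(q + 2)*(q + 4)*(q + 2)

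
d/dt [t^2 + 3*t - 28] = 2*t + 3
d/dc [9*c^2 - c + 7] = 18*c - 1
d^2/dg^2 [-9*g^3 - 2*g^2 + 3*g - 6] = -54*g - 4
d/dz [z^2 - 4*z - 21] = 2*z - 4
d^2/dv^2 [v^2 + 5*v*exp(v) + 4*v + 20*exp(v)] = 5*v*exp(v) + 30*exp(v) + 2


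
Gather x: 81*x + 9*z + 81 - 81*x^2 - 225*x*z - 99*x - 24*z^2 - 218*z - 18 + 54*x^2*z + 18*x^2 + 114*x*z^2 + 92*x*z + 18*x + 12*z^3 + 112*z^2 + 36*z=x^2*(54*z - 63) + x*(114*z^2 - 133*z) + 12*z^3 + 88*z^2 - 173*z + 63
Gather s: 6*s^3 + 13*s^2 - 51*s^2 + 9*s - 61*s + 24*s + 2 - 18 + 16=6*s^3 - 38*s^2 - 28*s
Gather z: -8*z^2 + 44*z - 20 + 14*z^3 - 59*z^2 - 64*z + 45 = 14*z^3 - 67*z^2 - 20*z + 25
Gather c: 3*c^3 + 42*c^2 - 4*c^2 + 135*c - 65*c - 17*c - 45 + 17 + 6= 3*c^3 + 38*c^2 + 53*c - 22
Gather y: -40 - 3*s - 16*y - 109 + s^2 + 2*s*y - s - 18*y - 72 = s^2 - 4*s + y*(2*s - 34) - 221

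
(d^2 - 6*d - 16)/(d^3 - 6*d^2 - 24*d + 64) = (d + 2)/(d^2 + 2*d - 8)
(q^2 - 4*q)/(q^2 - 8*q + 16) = q/(q - 4)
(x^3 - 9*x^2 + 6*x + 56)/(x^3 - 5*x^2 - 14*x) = (x - 4)/x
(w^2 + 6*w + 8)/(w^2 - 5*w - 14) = (w + 4)/(w - 7)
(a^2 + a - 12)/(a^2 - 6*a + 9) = (a + 4)/(a - 3)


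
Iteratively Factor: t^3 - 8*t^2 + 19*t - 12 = (t - 1)*(t^2 - 7*t + 12) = (t - 3)*(t - 1)*(t - 4)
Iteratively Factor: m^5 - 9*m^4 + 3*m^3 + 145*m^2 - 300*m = (m - 5)*(m^4 - 4*m^3 - 17*m^2 + 60*m) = m*(m - 5)*(m^3 - 4*m^2 - 17*m + 60) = m*(m - 5)^2*(m^2 + m - 12) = m*(m - 5)^2*(m - 3)*(m + 4)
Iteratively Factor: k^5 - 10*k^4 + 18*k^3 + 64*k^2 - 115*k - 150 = (k - 5)*(k^4 - 5*k^3 - 7*k^2 + 29*k + 30) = (k - 5)*(k + 1)*(k^3 - 6*k^2 - k + 30) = (k - 5)*(k - 3)*(k + 1)*(k^2 - 3*k - 10) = (k - 5)*(k - 3)*(k + 1)*(k + 2)*(k - 5)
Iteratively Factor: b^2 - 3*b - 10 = (b - 5)*(b + 2)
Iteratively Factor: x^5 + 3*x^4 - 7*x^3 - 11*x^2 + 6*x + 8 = (x - 1)*(x^4 + 4*x^3 - 3*x^2 - 14*x - 8) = (x - 1)*(x + 1)*(x^3 + 3*x^2 - 6*x - 8) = (x - 1)*(x + 1)*(x + 4)*(x^2 - x - 2) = (x - 1)*(x + 1)^2*(x + 4)*(x - 2)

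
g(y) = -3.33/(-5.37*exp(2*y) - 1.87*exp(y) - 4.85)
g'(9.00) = 0.00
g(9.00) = 0.00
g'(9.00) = 0.00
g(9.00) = 0.00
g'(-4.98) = -0.00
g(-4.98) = 0.68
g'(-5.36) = -0.00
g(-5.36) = 0.69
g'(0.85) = -0.14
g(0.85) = 0.09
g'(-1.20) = -0.15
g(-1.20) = 0.56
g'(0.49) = -0.21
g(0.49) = 0.15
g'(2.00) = -0.02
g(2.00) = 0.01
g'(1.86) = -0.03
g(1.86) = 0.01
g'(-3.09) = -0.01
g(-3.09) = 0.67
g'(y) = -3.33*(10.74*exp(2*y) + 1.87*exp(y))/(-5.37*exp(2*y) - 1.87*exp(y) - 4.85)^2 = (-35.7642*exp(y) - 6.2271)*exp(y)/(5.37*exp(2*y) + 1.87*exp(y) + 4.85)^2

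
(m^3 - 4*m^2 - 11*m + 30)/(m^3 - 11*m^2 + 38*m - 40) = (m + 3)/(m - 4)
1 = 1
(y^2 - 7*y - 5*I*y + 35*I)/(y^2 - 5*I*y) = (y - 7)/y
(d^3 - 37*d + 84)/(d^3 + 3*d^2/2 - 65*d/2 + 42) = 2*(d - 3)/(2*d - 3)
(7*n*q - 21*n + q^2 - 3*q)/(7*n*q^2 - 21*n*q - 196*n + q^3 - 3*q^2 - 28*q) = (q - 3)/(q^2 - 3*q - 28)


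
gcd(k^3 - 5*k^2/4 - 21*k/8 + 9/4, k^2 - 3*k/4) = k - 3/4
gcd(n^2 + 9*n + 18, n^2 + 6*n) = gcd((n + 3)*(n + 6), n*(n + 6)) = n + 6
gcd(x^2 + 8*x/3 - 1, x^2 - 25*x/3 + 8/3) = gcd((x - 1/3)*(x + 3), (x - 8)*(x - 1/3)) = x - 1/3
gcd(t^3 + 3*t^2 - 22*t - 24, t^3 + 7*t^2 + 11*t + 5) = t + 1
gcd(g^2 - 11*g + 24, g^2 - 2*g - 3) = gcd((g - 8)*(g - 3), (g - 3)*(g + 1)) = g - 3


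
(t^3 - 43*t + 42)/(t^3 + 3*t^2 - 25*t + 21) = (t - 6)/(t - 3)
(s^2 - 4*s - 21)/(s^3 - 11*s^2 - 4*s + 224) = (s + 3)/(s^2 - 4*s - 32)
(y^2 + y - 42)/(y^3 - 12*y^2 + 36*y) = (y + 7)/(y*(y - 6))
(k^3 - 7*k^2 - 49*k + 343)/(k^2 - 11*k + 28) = (k^2 - 49)/(k - 4)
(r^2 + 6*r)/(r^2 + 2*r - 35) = r*(r + 6)/(r^2 + 2*r - 35)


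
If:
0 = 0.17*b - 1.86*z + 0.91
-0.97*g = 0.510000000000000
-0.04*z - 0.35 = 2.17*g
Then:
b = 210.99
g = -0.53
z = 19.77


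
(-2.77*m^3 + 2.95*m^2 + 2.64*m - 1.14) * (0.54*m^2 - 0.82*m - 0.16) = -1.4958*m^5 + 3.8644*m^4 - 0.5502*m^3 - 3.2524*m^2 + 0.5124*m + 0.1824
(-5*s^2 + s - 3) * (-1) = 5*s^2 - s + 3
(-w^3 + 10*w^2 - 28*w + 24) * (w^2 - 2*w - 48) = -w^5 + 12*w^4 - 400*w^2 + 1296*w - 1152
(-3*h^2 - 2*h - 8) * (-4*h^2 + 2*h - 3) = 12*h^4 + 2*h^3 + 37*h^2 - 10*h + 24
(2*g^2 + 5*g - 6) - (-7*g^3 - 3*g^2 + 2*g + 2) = 7*g^3 + 5*g^2 + 3*g - 8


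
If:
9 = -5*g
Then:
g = -9/5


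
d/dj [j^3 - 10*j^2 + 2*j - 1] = 3*j^2 - 20*j + 2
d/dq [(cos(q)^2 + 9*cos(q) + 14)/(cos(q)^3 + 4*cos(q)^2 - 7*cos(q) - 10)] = (cos(q)^4 + 18*cos(q)^3 + 85*cos(q)^2 + 132*cos(q) - 8)*sin(q)/((cos(q) - 2)^2*(cos(q) + 1)^2*(cos(q) + 5)^2)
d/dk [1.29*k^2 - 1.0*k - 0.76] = 2.58*k - 1.0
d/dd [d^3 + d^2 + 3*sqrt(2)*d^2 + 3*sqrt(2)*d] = 3*d^2 + 2*d + 6*sqrt(2)*d + 3*sqrt(2)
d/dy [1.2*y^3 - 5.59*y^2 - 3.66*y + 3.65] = 3.6*y^2 - 11.18*y - 3.66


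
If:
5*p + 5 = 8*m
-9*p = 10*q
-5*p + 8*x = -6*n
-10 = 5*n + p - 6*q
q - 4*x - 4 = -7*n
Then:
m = -65/216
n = -14/135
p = -40/27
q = 4/3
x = -229/270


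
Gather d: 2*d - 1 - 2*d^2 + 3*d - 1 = -2*d^2 + 5*d - 2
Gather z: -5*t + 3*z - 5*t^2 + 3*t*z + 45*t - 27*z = -5*t^2 + 40*t + z*(3*t - 24)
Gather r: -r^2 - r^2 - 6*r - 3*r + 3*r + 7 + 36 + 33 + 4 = -2*r^2 - 6*r + 80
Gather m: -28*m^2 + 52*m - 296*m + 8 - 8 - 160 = -28*m^2 - 244*m - 160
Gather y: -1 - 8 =-9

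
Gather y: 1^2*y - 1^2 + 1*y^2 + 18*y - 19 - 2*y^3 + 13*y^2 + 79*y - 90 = -2*y^3 + 14*y^2 + 98*y - 110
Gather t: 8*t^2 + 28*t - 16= 8*t^2 + 28*t - 16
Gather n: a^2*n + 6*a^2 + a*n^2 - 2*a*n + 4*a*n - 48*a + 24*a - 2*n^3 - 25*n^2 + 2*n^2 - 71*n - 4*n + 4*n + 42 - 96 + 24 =6*a^2 - 24*a - 2*n^3 + n^2*(a - 23) + n*(a^2 + 2*a - 71) - 30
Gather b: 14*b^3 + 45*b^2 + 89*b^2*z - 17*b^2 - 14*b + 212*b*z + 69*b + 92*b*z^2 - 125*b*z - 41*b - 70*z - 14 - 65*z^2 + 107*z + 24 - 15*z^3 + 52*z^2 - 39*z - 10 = 14*b^3 + b^2*(89*z + 28) + b*(92*z^2 + 87*z + 14) - 15*z^3 - 13*z^2 - 2*z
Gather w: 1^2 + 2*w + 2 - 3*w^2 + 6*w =-3*w^2 + 8*w + 3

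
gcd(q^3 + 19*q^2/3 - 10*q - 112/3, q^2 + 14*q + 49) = q + 7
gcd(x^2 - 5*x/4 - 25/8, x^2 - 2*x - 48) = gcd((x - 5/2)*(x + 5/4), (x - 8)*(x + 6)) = 1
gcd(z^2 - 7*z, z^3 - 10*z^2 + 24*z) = z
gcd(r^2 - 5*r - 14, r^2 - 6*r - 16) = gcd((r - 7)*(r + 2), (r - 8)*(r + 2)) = r + 2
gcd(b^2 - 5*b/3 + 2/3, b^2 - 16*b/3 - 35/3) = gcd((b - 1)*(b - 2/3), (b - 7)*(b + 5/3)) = 1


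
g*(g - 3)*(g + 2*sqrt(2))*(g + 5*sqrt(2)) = g^4 - 3*g^3 + 7*sqrt(2)*g^3 - 21*sqrt(2)*g^2 + 20*g^2 - 60*g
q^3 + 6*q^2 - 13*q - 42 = (q - 3)*(q + 2)*(q + 7)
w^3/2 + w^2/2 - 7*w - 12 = (w/2 + 1)*(w - 4)*(w + 3)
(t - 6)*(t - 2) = t^2 - 8*t + 12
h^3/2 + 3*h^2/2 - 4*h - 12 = (h/2 + sqrt(2))*(h + 3)*(h - 2*sqrt(2))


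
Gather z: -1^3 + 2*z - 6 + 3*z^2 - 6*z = 3*z^2 - 4*z - 7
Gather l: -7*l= -7*l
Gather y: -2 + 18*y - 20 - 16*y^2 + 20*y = -16*y^2 + 38*y - 22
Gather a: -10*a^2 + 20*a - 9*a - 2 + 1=-10*a^2 + 11*a - 1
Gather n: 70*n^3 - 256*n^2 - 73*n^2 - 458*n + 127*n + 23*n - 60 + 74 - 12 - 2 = 70*n^3 - 329*n^2 - 308*n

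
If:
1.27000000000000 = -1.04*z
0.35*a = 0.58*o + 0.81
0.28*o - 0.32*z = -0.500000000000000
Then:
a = -2.96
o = -3.18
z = -1.22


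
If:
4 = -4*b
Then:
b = -1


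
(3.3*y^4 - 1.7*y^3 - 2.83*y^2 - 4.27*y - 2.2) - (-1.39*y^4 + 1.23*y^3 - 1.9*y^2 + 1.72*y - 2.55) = 4.69*y^4 - 2.93*y^3 - 0.93*y^2 - 5.99*y + 0.35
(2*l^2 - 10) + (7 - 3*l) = 2*l^2 - 3*l - 3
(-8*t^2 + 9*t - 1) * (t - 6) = -8*t^3 + 57*t^2 - 55*t + 6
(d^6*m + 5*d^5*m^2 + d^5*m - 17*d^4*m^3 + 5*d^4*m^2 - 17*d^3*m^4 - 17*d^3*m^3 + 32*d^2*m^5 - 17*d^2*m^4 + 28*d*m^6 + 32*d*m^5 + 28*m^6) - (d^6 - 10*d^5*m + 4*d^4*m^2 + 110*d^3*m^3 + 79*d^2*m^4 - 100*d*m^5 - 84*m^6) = d^6*m - d^6 + 5*d^5*m^2 + 11*d^5*m - 17*d^4*m^3 + d^4*m^2 - 17*d^3*m^4 - 127*d^3*m^3 + 32*d^2*m^5 - 96*d^2*m^4 + 28*d*m^6 + 132*d*m^5 + 112*m^6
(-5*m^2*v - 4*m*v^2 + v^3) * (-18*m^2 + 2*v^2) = 90*m^4*v + 72*m^3*v^2 - 28*m^2*v^3 - 8*m*v^4 + 2*v^5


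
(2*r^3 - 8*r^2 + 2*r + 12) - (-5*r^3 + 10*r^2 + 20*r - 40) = 7*r^3 - 18*r^2 - 18*r + 52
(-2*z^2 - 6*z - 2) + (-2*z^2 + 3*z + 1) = -4*z^2 - 3*z - 1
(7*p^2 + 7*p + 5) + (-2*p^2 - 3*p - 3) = 5*p^2 + 4*p + 2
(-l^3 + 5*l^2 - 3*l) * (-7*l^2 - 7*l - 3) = 7*l^5 - 28*l^4 - 11*l^3 + 6*l^2 + 9*l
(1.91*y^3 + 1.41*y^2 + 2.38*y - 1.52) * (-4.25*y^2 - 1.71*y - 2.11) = -8.1175*y^5 - 9.2586*y^4 - 16.5562*y^3 - 0.5849*y^2 - 2.4226*y + 3.2072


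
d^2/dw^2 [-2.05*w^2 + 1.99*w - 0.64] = -4.10000000000000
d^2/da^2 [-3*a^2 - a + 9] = -6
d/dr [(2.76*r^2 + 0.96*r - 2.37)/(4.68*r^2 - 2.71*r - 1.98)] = (-11.9724*r^2 + 11.2536*r - 8.3235)/(21.9024*r^4 - 25.3656*r^3 - 11.1887*r^2 + 10.7316*r + 3.9204)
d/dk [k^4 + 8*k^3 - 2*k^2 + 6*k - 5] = 4*k^3 + 24*k^2 - 4*k + 6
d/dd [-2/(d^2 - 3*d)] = 2*(2*d - 3)/(d^2*(d - 3)^2)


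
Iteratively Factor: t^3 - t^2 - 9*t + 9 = (t - 3)*(t^2 + 2*t - 3) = (t - 3)*(t - 1)*(t + 3)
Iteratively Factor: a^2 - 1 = (a - 1)*(a + 1)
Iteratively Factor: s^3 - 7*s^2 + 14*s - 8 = (s - 1)*(s^2 - 6*s + 8) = (s - 4)*(s - 1)*(s - 2)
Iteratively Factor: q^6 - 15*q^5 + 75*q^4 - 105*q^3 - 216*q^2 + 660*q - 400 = (q - 5)*(q^5 - 10*q^4 + 25*q^3 + 20*q^2 - 116*q + 80) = (q - 5)^2*(q^4 - 5*q^3 + 20*q - 16) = (q - 5)^2*(q - 2)*(q^3 - 3*q^2 - 6*q + 8) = (q - 5)^2*(q - 4)*(q - 2)*(q^2 + q - 2) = (q - 5)^2*(q - 4)*(q - 2)*(q - 1)*(q + 2)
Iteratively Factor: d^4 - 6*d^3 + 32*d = (d + 2)*(d^3 - 8*d^2 + 16*d) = (d - 4)*(d + 2)*(d^2 - 4*d) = (d - 4)^2*(d + 2)*(d)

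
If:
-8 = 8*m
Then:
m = -1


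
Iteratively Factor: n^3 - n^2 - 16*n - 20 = (n + 2)*(n^2 - 3*n - 10) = (n - 5)*(n + 2)*(n + 2)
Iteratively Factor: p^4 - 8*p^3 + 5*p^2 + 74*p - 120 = (p - 4)*(p^3 - 4*p^2 - 11*p + 30) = (p - 4)*(p - 2)*(p^2 - 2*p - 15) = (p - 4)*(p - 2)*(p + 3)*(p - 5)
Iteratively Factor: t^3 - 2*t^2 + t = (t - 1)*(t^2 - t) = t*(t - 1)*(t - 1)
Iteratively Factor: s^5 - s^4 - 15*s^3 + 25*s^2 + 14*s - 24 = (s - 2)*(s^4 + s^3 - 13*s^2 - s + 12) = (s - 2)*(s - 1)*(s^3 + 2*s^2 - 11*s - 12) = (s - 2)*(s - 1)*(s + 4)*(s^2 - 2*s - 3) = (s - 3)*(s - 2)*(s - 1)*(s + 4)*(s + 1)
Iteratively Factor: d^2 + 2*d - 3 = (d + 3)*(d - 1)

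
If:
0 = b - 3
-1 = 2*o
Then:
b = 3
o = -1/2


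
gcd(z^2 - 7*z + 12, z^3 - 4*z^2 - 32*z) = 1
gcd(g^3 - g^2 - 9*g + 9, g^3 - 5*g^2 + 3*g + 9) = g - 3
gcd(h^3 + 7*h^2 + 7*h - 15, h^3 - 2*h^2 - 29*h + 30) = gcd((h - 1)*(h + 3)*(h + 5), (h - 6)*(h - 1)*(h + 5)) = h^2 + 4*h - 5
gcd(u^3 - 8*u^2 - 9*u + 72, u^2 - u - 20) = 1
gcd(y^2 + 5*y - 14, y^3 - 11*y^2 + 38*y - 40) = y - 2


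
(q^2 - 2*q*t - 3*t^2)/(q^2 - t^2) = (q - 3*t)/(q - t)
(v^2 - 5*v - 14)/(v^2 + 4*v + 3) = (v^2 - 5*v - 14)/(v^2 + 4*v + 3)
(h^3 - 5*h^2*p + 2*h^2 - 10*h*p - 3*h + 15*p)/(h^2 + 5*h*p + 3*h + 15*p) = (h^2 - 5*h*p - h + 5*p)/(h + 5*p)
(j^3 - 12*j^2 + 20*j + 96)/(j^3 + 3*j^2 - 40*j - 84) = (j - 8)/(j + 7)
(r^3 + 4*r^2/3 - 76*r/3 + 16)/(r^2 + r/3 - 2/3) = (r^2 + 2*r - 24)/(r + 1)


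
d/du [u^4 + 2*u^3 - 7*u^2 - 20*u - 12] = 4*u^3 + 6*u^2 - 14*u - 20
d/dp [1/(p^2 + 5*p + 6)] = (-2*p - 5)/(p^2 + 5*p + 6)^2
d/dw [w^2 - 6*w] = 2*w - 6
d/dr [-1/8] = 0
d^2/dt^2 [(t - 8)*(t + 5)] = 2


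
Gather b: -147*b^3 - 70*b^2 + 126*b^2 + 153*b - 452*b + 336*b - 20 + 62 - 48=-147*b^3 + 56*b^2 + 37*b - 6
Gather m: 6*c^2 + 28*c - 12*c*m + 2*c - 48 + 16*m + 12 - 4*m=6*c^2 + 30*c + m*(12 - 12*c) - 36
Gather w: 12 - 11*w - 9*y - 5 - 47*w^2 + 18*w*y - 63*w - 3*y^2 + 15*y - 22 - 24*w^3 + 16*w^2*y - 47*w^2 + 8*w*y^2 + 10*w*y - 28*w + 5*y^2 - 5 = -24*w^3 + w^2*(16*y - 94) + w*(8*y^2 + 28*y - 102) + 2*y^2 + 6*y - 20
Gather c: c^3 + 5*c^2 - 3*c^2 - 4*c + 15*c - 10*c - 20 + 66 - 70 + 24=c^3 + 2*c^2 + c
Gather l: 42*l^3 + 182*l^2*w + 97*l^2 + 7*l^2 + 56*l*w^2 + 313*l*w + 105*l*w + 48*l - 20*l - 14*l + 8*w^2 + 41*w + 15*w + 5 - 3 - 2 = 42*l^3 + l^2*(182*w + 104) + l*(56*w^2 + 418*w + 14) + 8*w^2 + 56*w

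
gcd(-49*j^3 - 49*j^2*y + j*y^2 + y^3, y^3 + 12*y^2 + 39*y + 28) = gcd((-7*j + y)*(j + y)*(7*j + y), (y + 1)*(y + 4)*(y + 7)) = 1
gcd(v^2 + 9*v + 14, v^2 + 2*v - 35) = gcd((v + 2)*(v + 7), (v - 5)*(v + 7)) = v + 7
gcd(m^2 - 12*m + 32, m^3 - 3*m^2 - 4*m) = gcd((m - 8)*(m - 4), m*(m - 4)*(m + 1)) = m - 4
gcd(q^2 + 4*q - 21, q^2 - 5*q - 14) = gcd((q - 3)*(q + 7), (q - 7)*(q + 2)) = 1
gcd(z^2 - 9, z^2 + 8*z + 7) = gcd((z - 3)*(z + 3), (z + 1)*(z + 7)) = 1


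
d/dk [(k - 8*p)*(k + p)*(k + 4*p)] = 3*k^2 - 6*k*p - 36*p^2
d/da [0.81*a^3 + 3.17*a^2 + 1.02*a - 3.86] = 2.43*a^2 + 6.34*a + 1.02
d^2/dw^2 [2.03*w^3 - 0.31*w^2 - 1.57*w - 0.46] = 12.18*w - 0.62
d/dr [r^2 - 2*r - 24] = 2*r - 2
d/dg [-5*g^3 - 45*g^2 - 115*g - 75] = -15*g^2 - 90*g - 115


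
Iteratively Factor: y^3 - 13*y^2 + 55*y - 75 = (y - 3)*(y^2 - 10*y + 25) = (y - 5)*(y - 3)*(y - 5)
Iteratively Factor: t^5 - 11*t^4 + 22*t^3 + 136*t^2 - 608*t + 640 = (t - 4)*(t^4 - 7*t^3 - 6*t^2 + 112*t - 160) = (t - 4)*(t + 4)*(t^3 - 11*t^2 + 38*t - 40) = (t - 4)^2*(t + 4)*(t^2 - 7*t + 10) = (t - 4)^2*(t - 2)*(t + 4)*(t - 5)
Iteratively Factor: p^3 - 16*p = (p - 4)*(p^2 + 4*p) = p*(p - 4)*(p + 4)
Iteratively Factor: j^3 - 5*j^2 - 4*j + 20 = (j + 2)*(j^2 - 7*j + 10) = (j - 5)*(j + 2)*(j - 2)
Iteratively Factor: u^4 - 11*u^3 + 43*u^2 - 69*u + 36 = (u - 3)*(u^3 - 8*u^2 + 19*u - 12) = (u - 4)*(u - 3)*(u^2 - 4*u + 3) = (u - 4)*(u - 3)^2*(u - 1)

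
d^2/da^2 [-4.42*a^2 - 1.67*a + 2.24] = -8.84000000000000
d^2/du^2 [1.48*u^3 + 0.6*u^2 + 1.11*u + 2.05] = 8.88*u + 1.2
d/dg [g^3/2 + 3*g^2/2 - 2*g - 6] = 3*g^2/2 + 3*g - 2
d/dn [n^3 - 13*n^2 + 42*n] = 3*n^2 - 26*n + 42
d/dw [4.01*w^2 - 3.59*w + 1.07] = 8.02*w - 3.59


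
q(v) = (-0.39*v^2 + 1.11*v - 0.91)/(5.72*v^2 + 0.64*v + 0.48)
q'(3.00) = -0.01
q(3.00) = -0.02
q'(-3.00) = -0.04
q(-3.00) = -0.15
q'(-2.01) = -0.09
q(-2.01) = -0.21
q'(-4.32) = -0.02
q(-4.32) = -0.12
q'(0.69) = 0.37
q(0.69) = -0.09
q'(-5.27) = -0.01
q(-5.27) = -0.11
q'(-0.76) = -0.95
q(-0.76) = -0.60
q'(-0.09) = 0.72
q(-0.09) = -2.16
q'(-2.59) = -0.05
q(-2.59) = -0.17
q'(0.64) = 0.46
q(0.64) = -0.11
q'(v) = (1.11 - 0.78*v)/(5.72*v^2 + 0.64*v + 0.48) + (-11.44*v - 0.64)*(-0.39*v^2 + 1.11*v - 0.91)/(5.72*v^2 + 0.64*v + 0.48)^2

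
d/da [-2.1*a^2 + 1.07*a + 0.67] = 1.07 - 4.2*a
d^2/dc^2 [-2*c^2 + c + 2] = -4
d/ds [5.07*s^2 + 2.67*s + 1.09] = 10.14*s + 2.67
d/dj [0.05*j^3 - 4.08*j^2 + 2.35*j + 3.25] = 0.15*j^2 - 8.16*j + 2.35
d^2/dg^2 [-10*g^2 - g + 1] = -20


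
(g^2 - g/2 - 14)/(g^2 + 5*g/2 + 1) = (2*g^2 - g - 28)/(2*g^2 + 5*g + 2)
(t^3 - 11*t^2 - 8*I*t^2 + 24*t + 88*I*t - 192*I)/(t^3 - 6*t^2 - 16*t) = (t^2 - t*(3 + 8*I) + 24*I)/(t*(t + 2))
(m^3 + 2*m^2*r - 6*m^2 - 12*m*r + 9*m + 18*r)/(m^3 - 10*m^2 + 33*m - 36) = (m + 2*r)/(m - 4)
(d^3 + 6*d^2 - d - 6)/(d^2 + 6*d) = d - 1/d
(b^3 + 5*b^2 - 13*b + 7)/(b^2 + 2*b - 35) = (b^2 - 2*b + 1)/(b - 5)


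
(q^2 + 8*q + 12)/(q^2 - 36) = (q + 2)/(q - 6)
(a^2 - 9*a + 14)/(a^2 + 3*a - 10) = (a - 7)/(a + 5)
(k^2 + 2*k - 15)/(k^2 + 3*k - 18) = (k + 5)/(k + 6)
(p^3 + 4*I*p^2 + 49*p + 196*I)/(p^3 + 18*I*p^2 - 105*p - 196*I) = (p - 7*I)/(p + 7*I)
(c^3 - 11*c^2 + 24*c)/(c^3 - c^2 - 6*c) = (c - 8)/(c + 2)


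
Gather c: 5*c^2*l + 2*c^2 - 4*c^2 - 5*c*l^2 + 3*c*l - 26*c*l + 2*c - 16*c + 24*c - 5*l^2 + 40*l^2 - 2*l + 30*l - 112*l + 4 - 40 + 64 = c^2*(5*l - 2) + c*(-5*l^2 - 23*l + 10) + 35*l^2 - 84*l + 28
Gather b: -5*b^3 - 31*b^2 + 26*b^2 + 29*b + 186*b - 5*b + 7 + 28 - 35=-5*b^3 - 5*b^2 + 210*b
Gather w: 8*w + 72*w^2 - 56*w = 72*w^2 - 48*w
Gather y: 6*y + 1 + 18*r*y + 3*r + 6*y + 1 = 3*r + y*(18*r + 12) + 2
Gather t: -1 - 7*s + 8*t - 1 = -7*s + 8*t - 2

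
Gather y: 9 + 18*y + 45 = 18*y + 54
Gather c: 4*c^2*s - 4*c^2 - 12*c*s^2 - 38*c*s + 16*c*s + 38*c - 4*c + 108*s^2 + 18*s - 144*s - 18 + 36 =c^2*(4*s - 4) + c*(-12*s^2 - 22*s + 34) + 108*s^2 - 126*s + 18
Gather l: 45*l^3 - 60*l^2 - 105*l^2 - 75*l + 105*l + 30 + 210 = 45*l^3 - 165*l^2 + 30*l + 240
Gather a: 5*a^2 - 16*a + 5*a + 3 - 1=5*a^2 - 11*a + 2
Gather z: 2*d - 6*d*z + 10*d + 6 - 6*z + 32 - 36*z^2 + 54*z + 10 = 12*d - 36*z^2 + z*(48 - 6*d) + 48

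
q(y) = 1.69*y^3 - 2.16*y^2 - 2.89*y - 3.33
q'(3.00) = 29.78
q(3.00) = 14.19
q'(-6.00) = 205.55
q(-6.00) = -428.79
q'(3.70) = 50.53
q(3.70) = 42.01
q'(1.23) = -0.53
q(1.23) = -7.01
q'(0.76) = -3.24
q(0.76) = -6.03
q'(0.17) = -3.48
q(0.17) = -3.88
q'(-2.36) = 35.54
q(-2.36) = -30.75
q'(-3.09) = 58.87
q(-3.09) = -64.88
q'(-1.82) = 21.77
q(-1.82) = -15.41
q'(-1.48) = 14.61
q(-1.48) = -9.26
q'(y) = 5.07*y^2 - 4.32*y - 2.89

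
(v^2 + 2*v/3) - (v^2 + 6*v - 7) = 7 - 16*v/3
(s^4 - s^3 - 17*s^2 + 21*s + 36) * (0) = 0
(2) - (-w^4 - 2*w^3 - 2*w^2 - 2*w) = w^4 + 2*w^3 + 2*w^2 + 2*w + 2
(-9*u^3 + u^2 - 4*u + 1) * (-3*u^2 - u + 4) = 27*u^5 + 6*u^4 - 25*u^3 + 5*u^2 - 17*u + 4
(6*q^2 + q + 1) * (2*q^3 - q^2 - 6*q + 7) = 12*q^5 - 4*q^4 - 35*q^3 + 35*q^2 + q + 7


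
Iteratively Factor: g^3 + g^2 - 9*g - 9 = (g + 3)*(g^2 - 2*g - 3) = (g + 1)*(g + 3)*(g - 3)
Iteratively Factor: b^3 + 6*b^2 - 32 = (b + 4)*(b^2 + 2*b - 8) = (b + 4)^2*(b - 2)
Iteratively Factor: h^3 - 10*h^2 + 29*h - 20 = (h - 5)*(h^2 - 5*h + 4) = (h - 5)*(h - 4)*(h - 1)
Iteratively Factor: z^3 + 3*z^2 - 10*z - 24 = (z - 3)*(z^2 + 6*z + 8) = (z - 3)*(z + 4)*(z + 2)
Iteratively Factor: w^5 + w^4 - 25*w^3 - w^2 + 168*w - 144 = (w + 4)*(w^4 - 3*w^3 - 13*w^2 + 51*w - 36) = (w - 3)*(w + 4)*(w^3 - 13*w + 12) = (w - 3)^2*(w + 4)*(w^2 + 3*w - 4) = (w - 3)^2*(w + 4)^2*(w - 1)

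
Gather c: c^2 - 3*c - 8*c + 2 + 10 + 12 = c^2 - 11*c + 24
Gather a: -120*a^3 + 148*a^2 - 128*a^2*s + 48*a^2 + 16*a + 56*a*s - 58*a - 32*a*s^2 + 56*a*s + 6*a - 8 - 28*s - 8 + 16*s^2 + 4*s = -120*a^3 + a^2*(196 - 128*s) + a*(-32*s^2 + 112*s - 36) + 16*s^2 - 24*s - 16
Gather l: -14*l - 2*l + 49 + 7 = 56 - 16*l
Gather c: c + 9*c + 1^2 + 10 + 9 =10*c + 20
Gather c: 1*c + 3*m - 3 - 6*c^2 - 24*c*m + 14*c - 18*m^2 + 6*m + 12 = -6*c^2 + c*(15 - 24*m) - 18*m^2 + 9*m + 9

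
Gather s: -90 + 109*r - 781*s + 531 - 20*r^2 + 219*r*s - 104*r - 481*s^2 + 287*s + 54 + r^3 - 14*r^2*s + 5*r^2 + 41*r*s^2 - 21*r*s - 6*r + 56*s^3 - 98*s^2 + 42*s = r^3 - 15*r^2 - r + 56*s^3 + s^2*(41*r - 579) + s*(-14*r^2 + 198*r - 452) + 495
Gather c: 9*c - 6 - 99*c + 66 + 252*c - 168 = 162*c - 108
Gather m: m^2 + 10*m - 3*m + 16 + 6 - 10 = m^2 + 7*m + 12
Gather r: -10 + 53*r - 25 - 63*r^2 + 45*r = -63*r^2 + 98*r - 35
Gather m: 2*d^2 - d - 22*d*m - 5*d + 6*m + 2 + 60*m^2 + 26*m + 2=2*d^2 - 6*d + 60*m^2 + m*(32 - 22*d) + 4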